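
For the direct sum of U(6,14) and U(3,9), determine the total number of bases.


Bases of a direct sum M1 + M2: |B| = |B(M1)| * |B(M2)|.
|B(U(6,14))| = C(14,6) = 3003.
|B(U(3,9))| = C(9,3) = 84.
Total bases = 3003 * 84 = 252252.

252252


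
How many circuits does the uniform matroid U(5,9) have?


In U(5,9), circuits are the (6)-element subsets.
Any set of 6 elements is dependent, and removing any one element gives
an independent set of size 5, so it is a minimal dependent set.
Number of circuits = (9 choose 6) = 84.

84


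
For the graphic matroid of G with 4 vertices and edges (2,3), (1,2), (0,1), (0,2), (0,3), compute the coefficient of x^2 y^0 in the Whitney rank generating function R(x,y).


R(x,y) = sum over A in 2^E of x^(r(E)-r(A)) * y^(|A|-r(A)).
G has 4 vertices, 5 edges. r(E) = 3.
Enumerate all 2^5 = 32 subsets.
Count subsets with r(E)-r(A)=2 and |A|-r(A)=0: 5.

5


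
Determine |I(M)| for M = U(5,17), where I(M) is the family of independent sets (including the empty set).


Independent sets of U(5,17) are all subsets of size <= 5.
Count = (17 choose 0) + (17 choose 1) + (17 choose 2) + (17 choose 3) + (17 choose 4) + (17 choose 5)
     = 1 + 17 + 136 + 680 + 2380 + 6188
     = 9402.

9402


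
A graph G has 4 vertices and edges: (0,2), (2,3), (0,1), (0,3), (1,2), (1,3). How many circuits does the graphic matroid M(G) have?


A circuit in a graphic matroid = edge set of a simple cycle.
G has 4 vertices and 6 edges.
Enumerating all minimal edge subsets forming cycles...
Total circuits found: 7.

7


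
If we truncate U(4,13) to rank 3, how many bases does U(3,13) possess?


Truncating U(4,13) to rank 3 gives U(3,13).
Bases of U(3,13) are all 3-element subsets of 13 elements.
Number of bases = C(13,3) = 13! / (3! * 10!) = 286.

286


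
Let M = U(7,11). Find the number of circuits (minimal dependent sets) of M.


In U(7,11), circuits are the (8)-element subsets.
Any set of 8 elements is dependent, and removing any one element gives
an independent set of size 7, so it is a minimal dependent set.
Number of circuits = C(11,8) = 11! / (8! * 3!) = 165.

165


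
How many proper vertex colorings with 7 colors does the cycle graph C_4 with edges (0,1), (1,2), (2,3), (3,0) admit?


P(C_4, k) = (k-1)^4 + (-1)^4*(k-1).
P(7) = (6)^4 + 6
= 1296 + 6 = 1302.

1302


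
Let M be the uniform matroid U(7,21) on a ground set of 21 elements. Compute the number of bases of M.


Bases of U(7,21) are all 7-element subsets of the 21-element ground set.
Number of bases = C(21,7).
C(21,7) = 21! / (7! * 14!) = 116280.

116280


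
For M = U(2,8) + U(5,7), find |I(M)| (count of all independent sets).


For a direct sum, |I(M1+M2)| = |I(M1)| * |I(M2)|.
|I(U(2,8))| = sum C(8,k) for k=0..2 = 37.
|I(U(5,7))| = sum C(7,k) for k=0..5 = 120.
Total = 37 * 120 = 4440.

4440


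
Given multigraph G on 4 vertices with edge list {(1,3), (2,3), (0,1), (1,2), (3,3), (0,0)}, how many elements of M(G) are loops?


In a graphic matroid, a loop is a self-loop edge (u,u) with rank 0.
Examining all 6 edges for self-loops...
Self-loops found: (3,3), (0,0)
Number of loops = 2.

2


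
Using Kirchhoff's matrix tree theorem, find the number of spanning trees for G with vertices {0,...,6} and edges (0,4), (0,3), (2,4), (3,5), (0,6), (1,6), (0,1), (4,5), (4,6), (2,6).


By Kirchhoff's matrix tree theorem, the number of spanning trees equals
the determinant of any cofactor of the Laplacian matrix L.
G has 7 vertices and 10 edges.
Computing the (6 x 6) cofactor determinant gives 75.

75


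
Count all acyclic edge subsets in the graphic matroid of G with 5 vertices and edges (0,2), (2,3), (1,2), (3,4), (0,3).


An independent set in a graphic matroid is an acyclic edge subset.
G has 5 vertices and 5 edges.
Enumerate all 2^5 = 32 subsets, checking for acyclicity.
Total independent sets = 28.

28


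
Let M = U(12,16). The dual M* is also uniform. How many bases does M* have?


The dual of U(r,n) is U(n-r, n) = U(4,16).
Bases of U(4,16) are all (4)-element subsets.
|B(M*)| = C(16,4) = 16! / (4! * 12!) = 1820.

1820


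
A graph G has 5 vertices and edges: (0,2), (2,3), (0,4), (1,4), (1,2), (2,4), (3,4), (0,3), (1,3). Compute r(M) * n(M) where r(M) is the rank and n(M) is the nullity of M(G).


r(M) = |V| - c = 5 - 1 = 4.
nullity = |E| - r(M) = 9 - 4 = 5.
Product = 4 * 5 = 20.

20


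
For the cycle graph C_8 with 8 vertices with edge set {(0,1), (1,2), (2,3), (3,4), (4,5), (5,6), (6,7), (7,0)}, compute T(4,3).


T(C_8; x,y) = x + x^2 + ... + x^(7) + y.
T(4,3) = 4^1 + 4^2 + 4^3 + 4^4 + 4^5 + 4^6 + 4^7 + 3
= 4 + 16 + 64 + 256 + 1024 + 4096 + 16384 + 3
= 21847.

21847


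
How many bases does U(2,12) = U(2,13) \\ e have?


Deleting e from U(2,13) gives U(2,12) since n > r.
Bases of U(2,12) = (12 choose 2) = 66.

66


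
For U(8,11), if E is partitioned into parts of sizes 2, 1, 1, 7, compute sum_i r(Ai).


r(Ai) = min(|Ai|, 8) for each part.
Sum = min(2,8) + min(1,8) + min(1,8) + min(7,8)
    = 2 + 1 + 1 + 7
    = 11.

11


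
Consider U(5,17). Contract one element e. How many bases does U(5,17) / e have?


Contracting e from U(5,17) gives U(4,16).
Bases of U(4,16) = (16 choose 4) = 1820.

1820


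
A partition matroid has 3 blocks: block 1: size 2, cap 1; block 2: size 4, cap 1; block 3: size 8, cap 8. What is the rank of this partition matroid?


Rank of a partition matroid = sum of min(|Si|, ci) for each block.
= min(2,1) + min(4,1) + min(8,8)
= 1 + 1 + 8
= 10.

10


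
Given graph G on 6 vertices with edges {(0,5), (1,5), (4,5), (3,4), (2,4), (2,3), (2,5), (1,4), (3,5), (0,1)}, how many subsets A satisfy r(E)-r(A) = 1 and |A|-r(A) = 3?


R(x,y) = sum over A in 2^E of x^(r(E)-r(A)) * y^(|A|-r(A)).
G has 6 vertices, 10 edges. r(E) = 5.
Enumerate all 2^10 = 1024 subsets.
Count subsets with r(E)-r(A)=1 and |A|-r(A)=3: 12.

12


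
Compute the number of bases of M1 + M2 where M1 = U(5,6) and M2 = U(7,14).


Bases of a direct sum M1 + M2: |B| = |B(M1)| * |B(M2)|.
|B(U(5,6))| = C(6,5) = 6.
|B(U(7,14))| = C(14,7) = 3432.
Total bases = 6 * 3432 = 20592.

20592


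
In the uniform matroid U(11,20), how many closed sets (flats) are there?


Flats of U(11,20): every subset of size < 11 is a flat, plus E itself.
Count = (20 choose 0) + (20 choose 1) + (20 choose 2) + (20 choose 3) + (20 choose 4) + (20 choose 5) + (20 choose 6) + (20 choose 7) + (20 choose 8) + (20 choose 9) + (20 choose 10) + 1
     = 1 + 20 + 190 + 1140 + 4845 + 15504 + 38760 + 77520 + 125970 + 167960 + 184756 + 1
     = 616667.

616667


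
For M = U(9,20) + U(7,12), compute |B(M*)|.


(M1+M2)* = M1* + M2*.
M1* = U(11,20), bases: C(20,11) = 167960.
M2* = U(5,12), bases: C(12,5) = 792.
|B(M*)| = 167960 * 792 = 133024320.

133024320


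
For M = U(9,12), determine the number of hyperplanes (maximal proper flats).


Hyperplanes of U(9,12) are flats of rank 8.
In a uniform matroid, these are exactly the (8)-element subsets.
Count = C(12,8) = 12! / (8! * 4!) = 495.

495


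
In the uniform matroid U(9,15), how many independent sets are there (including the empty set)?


Independent sets of U(9,15) are all subsets of size <= 9.
Count = C(15,0) + C(15,1) + C(15,2) + C(15,3) + C(15,4) + C(15,5) + C(15,6) + C(15,7) + C(15,8) + C(15,9)
     = 1 + 15 + 105 + 455 + 1365 + 3003 + 5005 + 6435 + 6435 + 5005
     = 27824.

27824


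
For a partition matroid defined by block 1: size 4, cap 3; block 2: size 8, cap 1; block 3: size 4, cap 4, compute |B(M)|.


A basis picks exactly ci elements from block i.
Number of bases = product of C(|Si|, ci).
= C(4,3) * C(8,1) * C(4,4)
= 4 * 8 * 1
= 32.

32


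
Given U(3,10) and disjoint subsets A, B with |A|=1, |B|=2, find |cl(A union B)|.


|A union B| = 1 + 2 = 3 (disjoint).
In U(3,10), cl(S) = S if |S| < 3, else cl(S) = E.
Since 3 >= 3, cl(A union B) = E.
|cl(A union B)| = 10.

10


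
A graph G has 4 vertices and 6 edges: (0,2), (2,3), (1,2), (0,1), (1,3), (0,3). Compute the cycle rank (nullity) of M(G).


Cycle rank (nullity) = |E| - r(M) = |E| - (|V| - c).
|E| = 6, |V| = 4, c = 1.
Nullity = 6 - (4 - 1) = 6 - 3 = 3.

3


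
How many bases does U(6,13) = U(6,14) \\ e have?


Deleting e from U(6,14) gives U(6,13) since n > r.
Bases of U(6,13) = C(13,6) = 1716.

1716


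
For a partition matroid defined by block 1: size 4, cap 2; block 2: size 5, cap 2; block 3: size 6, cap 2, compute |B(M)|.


A basis picks exactly ci elements from block i.
Number of bases = product of C(|Si|, ci).
= C(4,2) * C(5,2) * C(6,2)
= 6 * 10 * 15
= 900.

900


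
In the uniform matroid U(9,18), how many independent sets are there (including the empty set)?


Independent sets of U(9,18) are all subsets of size <= 9.
Count = (18 choose 0) + (18 choose 1) + (18 choose 2) + (18 choose 3) + (18 choose 4) + (18 choose 5) + (18 choose 6) + (18 choose 7) + (18 choose 8) + (18 choose 9)
     = 1 + 18 + 153 + 816 + 3060 + 8568 + 18564 + 31824 + 43758 + 48620
     = 155382.

155382


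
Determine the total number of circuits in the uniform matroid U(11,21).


In U(11,21), circuits are the (12)-element subsets.
Any set of 12 elements is dependent, and removing any one element gives
an independent set of size 11, so it is a minimal dependent set.
Number of circuits = C(21,12) = 293930.

293930


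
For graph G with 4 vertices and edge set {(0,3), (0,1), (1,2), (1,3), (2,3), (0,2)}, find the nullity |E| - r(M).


Cycle rank (nullity) = |E| - r(M) = |E| - (|V| - c).
|E| = 6, |V| = 4, c = 1.
Nullity = 6 - (4 - 1) = 6 - 3 = 3.

3


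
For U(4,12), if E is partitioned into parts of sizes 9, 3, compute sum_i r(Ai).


r(Ai) = min(|Ai|, 4) for each part.
Sum = min(9,4) + min(3,4)
    = 4 + 3
    = 7.

7


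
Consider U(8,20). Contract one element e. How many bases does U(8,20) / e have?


Contracting e from U(8,20) gives U(7,19).
Bases of U(7,19) = C(19,7) = 19! / (7! * 12!) = 50388.

50388


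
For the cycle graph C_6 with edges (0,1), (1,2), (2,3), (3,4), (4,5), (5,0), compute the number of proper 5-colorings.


P(C_6, k) = (k-1)^6 + (-1)^6*(k-1).
P(5) = (4)^6 + 4
= 4096 + 4 = 4100.

4100


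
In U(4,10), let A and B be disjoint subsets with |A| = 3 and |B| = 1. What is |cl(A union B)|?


|A union B| = 3 + 1 = 4 (disjoint).
In U(4,10), cl(S) = S if |S| < 4, else cl(S) = E.
Since 4 >= 4, cl(A union B) = E.
|cl(A union B)| = 10.

10


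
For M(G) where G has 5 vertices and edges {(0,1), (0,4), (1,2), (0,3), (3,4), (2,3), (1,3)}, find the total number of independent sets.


An independent set in a graphic matroid is an acyclic edge subset.
G has 5 vertices and 7 edges.
Enumerate all 2^7 = 128 subsets, checking for acyclicity.
Total independent sets = 82.

82


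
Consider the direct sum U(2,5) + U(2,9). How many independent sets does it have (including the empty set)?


For a direct sum, |I(M1+M2)| = |I(M1)| * |I(M2)|.
|I(U(2,5))| = sum C(5,k) for k=0..2 = 16.
|I(U(2,9))| = sum C(9,k) for k=0..2 = 46.
Total = 16 * 46 = 736.

736


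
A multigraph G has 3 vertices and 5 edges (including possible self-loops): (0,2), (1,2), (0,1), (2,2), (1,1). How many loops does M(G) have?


In a graphic matroid, a loop is a self-loop edge (u,u) with rank 0.
Examining all 5 edges for self-loops...
Self-loops found: (2,2), (1,1)
Number of loops = 2.

2


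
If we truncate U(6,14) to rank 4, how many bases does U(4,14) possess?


Truncating U(6,14) to rank 4 gives U(4,14).
Bases of U(4,14) are all 4-element subsets of 14 elements.
Number of bases = C(14,4) = 14! / (4! * 10!) = 1001.

1001


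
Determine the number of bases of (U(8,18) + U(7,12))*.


(M1+M2)* = M1* + M2*.
M1* = U(10,18), bases: C(18,10) = 43758.
M2* = U(5,12), bases: C(12,5) = 792.
|B(M*)| = 43758 * 792 = 34656336.

34656336


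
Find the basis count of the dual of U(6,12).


The dual of U(r,n) is U(n-r, n) = U(6,12).
Bases of U(6,12) are all (6)-element subsets.
|B(M*)| = (12 choose 6) = 924.

924


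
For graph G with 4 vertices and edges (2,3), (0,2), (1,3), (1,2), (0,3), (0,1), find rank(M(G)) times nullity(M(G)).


r(M) = |V| - c = 4 - 1 = 3.
nullity = |E| - r(M) = 6 - 3 = 3.
Product = 3 * 3 = 9.

9


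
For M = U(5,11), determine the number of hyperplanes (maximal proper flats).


Hyperplanes of U(5,11) are flats of rank 4.
In a uniform matroid, these are exactly the (4)-element subsets.
Count = (11 choose 4) = 330.

330


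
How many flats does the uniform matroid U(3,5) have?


Flats of U(3,5): every subset of size < 3 is a flat, plus E itself.
Count = (5 choose 0) + (5 choose 1) + (5 choose 2) + 1
     = 1 + 5 + 10 + 1
     = 17.

17


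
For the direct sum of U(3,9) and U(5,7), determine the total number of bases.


Bases of a direct sum M1 + M2: |B| = |B(M1)| * |B(M2)|.
|B(U(3,9))| = C(9,3) = 84.
|B(U(5,7))| = C(7,5) = 21.
Total bases = 84 * 21 = 1764.

1764


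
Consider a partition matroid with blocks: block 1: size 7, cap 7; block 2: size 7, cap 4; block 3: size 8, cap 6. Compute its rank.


Rank of a partition matroid = sum of min(|Si|, ci) for each block.
= min(7,7) + min(7,4) + min(8,6)
= 7 + 4 + 6
= 17.

17


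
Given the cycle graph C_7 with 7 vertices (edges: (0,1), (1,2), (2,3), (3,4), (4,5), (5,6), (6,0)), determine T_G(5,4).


T(C_7; x,y) = x + x^2 + ... + x^(6) + y.
T(5,4) = 5^1 + 5^2 + 5^3 + 5^4 + 5^5 + 5^6 + 4
= 5 + 25 + 125 + 625 + 3125 + 15625 + 4
= 19534.

19534


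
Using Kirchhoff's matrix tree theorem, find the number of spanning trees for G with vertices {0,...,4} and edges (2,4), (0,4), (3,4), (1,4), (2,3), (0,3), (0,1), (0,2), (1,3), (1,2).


By Kirchhoff's matrix tree theorem, the number of spanning trees equals
the determinant of any cofactor of the Laplacian matrix L.
G has 5 vertices and 10 edges.
Computing the (4 x 4) cofactor determinant gives 125.

125


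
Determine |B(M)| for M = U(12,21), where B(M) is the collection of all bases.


Bases of U(12,21) are all 12-element subsets of the 21-element ground set.
Number of bases = C(21,12).
C(21,12) = 293930.

293930


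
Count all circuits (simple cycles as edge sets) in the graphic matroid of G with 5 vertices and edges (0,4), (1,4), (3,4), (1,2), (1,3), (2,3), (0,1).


A circuit in a graphic matroid = edge set of a simple cycle.
G has 5 vertices and 7 edges.
Enumerating all minimal edge subsets forming cycles...
Total circuits found: 6.

6


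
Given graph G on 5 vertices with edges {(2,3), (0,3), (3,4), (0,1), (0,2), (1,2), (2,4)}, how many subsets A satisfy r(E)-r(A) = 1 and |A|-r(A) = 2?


R(x,y) = sum over A in 2^E of x^(r(E)-r(A)) * y^(|A|-r(A)).
G has 5 vertices, 7 edges. r(E) = 4.
Enumerate all 2^7 = 128 subsets.
Count subsets with r(E)-r(A)=1 and |A|-r(A)=2: 2.

2


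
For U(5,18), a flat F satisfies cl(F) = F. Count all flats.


Flats of U(5,18): every subset of size < 5 is a flat, plus E itself.
Count = C(18,0) + C(18,1) + C(18,2) + C(18,3) + C(18,4) + 1
     = 1 + 18 + 153 + 816 + 3060 + 1
     = 4049.

4049


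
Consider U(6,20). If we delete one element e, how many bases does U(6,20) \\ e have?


Deleting e from U(6,20) gives U(6,19) since n > r.
Bases of U(6,19) = (19 choose 6) = 27132.

27132


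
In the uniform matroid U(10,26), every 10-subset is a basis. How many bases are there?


Bases of U(10,26) are all 10-element subsets of the 26-element ground set.
Number of bases = C(26,10).
(26 choose 10) = 5311735.

5311735


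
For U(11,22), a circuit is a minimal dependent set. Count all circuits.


In U(11,22), circuits are the (12)-element subsets.
Any set of 12 elements is dependent, and removing any one element gives
an independent set of size 11, so it is a minimal dependent set.
Number of circuits = (22 choose 12) = 646646.

646646


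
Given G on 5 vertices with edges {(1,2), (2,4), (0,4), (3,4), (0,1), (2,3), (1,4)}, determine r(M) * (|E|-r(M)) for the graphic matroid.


r(M) = |V| - c = 5 - 1 = 4.
nullity = |E| - r(M) = 7 - 4 = 3.
Product = 4 * 3 = 12.

12


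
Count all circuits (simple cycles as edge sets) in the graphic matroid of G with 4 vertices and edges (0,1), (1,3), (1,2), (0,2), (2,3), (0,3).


A circuit in a graphic matroid = edge set of a simple cycle.
G has 4 vertices and 6 edges.
Enumerating all minimal edge subsets forming cycles...
Total circuits found: 7.

7


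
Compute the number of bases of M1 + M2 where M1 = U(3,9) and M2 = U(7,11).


Bases of a direct sum M1 + M2: |B| = |B(M1)| * |B(M2)|.
|B(U(3,9))| = C(9,3) = 84.
|B(U(7,11))| = C(11,7) = 330.
Total bases = 84 * 330 = 27720.

27720


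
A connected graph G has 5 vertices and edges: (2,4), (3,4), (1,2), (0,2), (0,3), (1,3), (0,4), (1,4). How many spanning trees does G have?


By Kirchhoff's matrix tree theorem, the number of spanning trees equals
the determinant of any cofactor of the Laplacian matrix L.
G has 5 vertices and 8 edges.
Computing the (4 x 4) cofactor determinant gives 45.

45


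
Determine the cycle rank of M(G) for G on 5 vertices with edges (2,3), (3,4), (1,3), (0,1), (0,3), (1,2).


Cycle rank (nullity) = |E| - r(M) = |E| - (|V| - c).
|E| = 6, |V| = 5, c = 1.
Nullity = 6 - (5 - 1) = 6 - 4 = 2.

2


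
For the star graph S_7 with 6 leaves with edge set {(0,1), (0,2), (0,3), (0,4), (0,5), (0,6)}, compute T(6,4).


A star on 7 vertices is a tree with 6 edges.
T(x,y) = x^(6) for any tree.
T(6,4) = 6^6 = 46656.

46656


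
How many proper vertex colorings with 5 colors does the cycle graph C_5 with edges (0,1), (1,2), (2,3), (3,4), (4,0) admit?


P(C_5, k) = (k-1)^5 + (-1)^5*(k-1).
P(5) = (4)^5 - 4
= 1024 - 4 = 1020.

1020


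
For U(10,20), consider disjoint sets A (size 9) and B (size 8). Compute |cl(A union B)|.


|A union B| = 9 + 8 = 17 (disjoint).
In U(10,20), cl(S) = S if |S| < 10, else cl(S) = E.
Since 17 >= 10, cl(A union B) = E.
|cl(A union B)| = 20.

20


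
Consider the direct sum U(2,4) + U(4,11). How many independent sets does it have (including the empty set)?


For a direct sum, |I(M1+M2)| = |I(M1)| * |I(M2)|.
|I(U(2,4))| = sum C(4,k) for k=0..2 = 11.
|I(U(4,11))| = sum C(11,k) for k=0..4 = 562.
Total = 11 * 562 = 6182.

6182


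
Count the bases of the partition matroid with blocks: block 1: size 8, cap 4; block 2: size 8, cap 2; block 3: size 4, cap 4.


A basis picks exactly ci elements from block i.
Number of bases = product of C(|Si|, ci).
= C(8,4) * C(8,2) * C(4,4)
= 70 * 28 * 1
= 1960.

1960


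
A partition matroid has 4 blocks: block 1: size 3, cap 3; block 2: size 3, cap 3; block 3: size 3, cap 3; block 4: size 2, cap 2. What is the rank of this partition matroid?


Rank of a partition matroid = sum of min(|Si|, ci) for each block.
= min(3,3) + min(3,3) + min(3,3) + min(2,2)
= 3 + 3 + 3 + 2
= 11.

11


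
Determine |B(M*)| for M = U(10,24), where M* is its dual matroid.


The dual of U(r,n) is U(n-r, n) = U(14,24).
Bases of U(14,24) are all (14)-element subsets.
|B(M*)| = C(24,14) = 1961256.

1961256


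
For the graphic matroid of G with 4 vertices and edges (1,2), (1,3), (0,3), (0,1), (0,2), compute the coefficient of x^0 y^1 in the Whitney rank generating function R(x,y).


R(x,y) = sum over A in 2^E of x^(r(E)-r(A)) * y^(|A|-r(A)).
G has 4 vertices, 5 edges. r(E) = 3.
Enumerate all 2^5 = 32 subsets.
Count subsets with r(E)-r(A)=0 and |A|-r(A)=1: 5.

5


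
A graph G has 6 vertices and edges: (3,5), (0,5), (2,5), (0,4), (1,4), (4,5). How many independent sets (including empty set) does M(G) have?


An independent set in a graphic matroid is an acyclic edge subset.
G has 6 vertices and 6 edges.
Enumerate all 2^6 = 64 subsets, checking for acyclicity.
Total independent sets = 56.

56


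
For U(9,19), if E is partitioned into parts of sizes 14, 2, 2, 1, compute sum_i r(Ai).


r(Ai) = min(|Ai|, 9) for each part.
Sum = min(14,9) + min(2,9) + min(2,9) + min(1,9)
    = 9 + 2 + 2 + 1
    = 14.

14


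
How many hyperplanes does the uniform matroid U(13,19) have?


Hyperplanes of U(13,19) are flats of rank 12.
In a uniform matroid, these are exactly the (12)-element subsets.
Count = C(19,12) = 19! / (12! * 7!) = 50388.

50388


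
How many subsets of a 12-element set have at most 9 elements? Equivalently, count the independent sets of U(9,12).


Independent sets of U(9,12) are all subsets of size <= 9.
Count = (12 choose 0) + (12 choose 1) + (12 choose 2) + (12 choose 3) + (12 choose 4) + (12 choose 5) + (12 choose 6) + (12 choose 7) + (12 choose 8) + (12 choose 9)
     = 1 + 12 + 66 + 220 + 495 + 792 + 924 + 792 + 495 + 220
     = 4017.

4017


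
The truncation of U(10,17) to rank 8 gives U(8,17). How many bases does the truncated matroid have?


Truncating U(10,17) to rank 8 gives U(8,17).
Bases of U(8,17) are all 8-element subsets of 17 elements.
Number of bases = C(17,8) = 17! / (8! * 9!) = 24310.

24310


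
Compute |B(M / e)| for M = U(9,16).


Contracting e from U(9,16) gives U(8,15).
Bases of U(8,15) = C(15,8) = 15! / (8! * 7!) = 6435.

6435


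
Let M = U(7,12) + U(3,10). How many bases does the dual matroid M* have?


(M1+M2)* = M1* + M2*.
M1* = U(5,12), bases: C(12,5) = 792.
M2* = U(7,10), bases: C(10,7) = 120.
|B(M*)| = 792 * 120 = 95040.

95040


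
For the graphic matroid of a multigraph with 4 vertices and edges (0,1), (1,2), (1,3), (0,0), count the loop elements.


In a graphic matroid, a loop is a self-loop edge (u,u) with rank 0.
Examining all 4 edges for self-loops...
Self-loops found: (0,0)
Number of loops = 1.

1


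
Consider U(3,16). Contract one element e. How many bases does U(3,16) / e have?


Contracting e from U(3,16) gives U(2,15).
Bases of U(2,15) = C(15,2) = 15! / (2! * 13!) = 105.

105


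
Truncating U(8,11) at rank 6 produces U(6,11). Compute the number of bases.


Truncating U(8,11) to rank 6 gives U(6,11).
Bases of U(6,11) are all 6-element subsets of 11 elements.
Number of bases = C(11,6) = 462.

462


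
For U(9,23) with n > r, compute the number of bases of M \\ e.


Deleting e from U(9,23) gives U(9,22) since n > r.
Bases of U(9,22) = (22 choose 9) = 497420.

497420


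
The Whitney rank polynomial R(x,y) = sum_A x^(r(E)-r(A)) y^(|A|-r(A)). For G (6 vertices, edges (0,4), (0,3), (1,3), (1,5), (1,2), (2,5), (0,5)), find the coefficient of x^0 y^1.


R(x,y) = sum over A in 2^E of x^(r(E)-r(A)) * y^(|A|-r(A)).
G has 6 vertices, 7 edges. r(E) = 5.
Enumerate all 2^7 = 128 subsets.
Count subsets with r(E)-r(A)=0 and |A|-r(A)=1: 6.

6


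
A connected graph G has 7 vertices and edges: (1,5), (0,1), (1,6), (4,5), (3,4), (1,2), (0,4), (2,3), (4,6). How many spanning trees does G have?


By Kirchhoff's matrix tree theorem, the number of spanning trees equals
the determinant of any cofactor of the Laplacian matrix L.
G has 7 vertices and 9 edges.
Computing the (6 x 6) cofactor determinant gives 44.

44


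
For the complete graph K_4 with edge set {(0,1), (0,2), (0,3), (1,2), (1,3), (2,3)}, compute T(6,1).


T(K_4; x,y) = x^3 + 3x^2 + 4xy + 2x + y^3 + 3y^2 + 2y.
Substituting x=6, y=1:
= 216 + 108 + 24 + 12 + 1 + 3 + 2
= 366.

366


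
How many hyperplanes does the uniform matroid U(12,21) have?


Hyperplanes of U(12,21) are flats of rank 11.
In a uniform matroid, these are exactly the (11)-element subsets.
Count = C(21,11) = 352716.

352716


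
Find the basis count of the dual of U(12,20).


The dual of U(r,n) is U(n-r, n) = U(8,20).
Bases of U(8,20) are all (8)-element subsets.
|B(M*)| = (20 choose 8) = 125970.

125970


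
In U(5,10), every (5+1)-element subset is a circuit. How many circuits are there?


In U(5,10), circuits are the (6)-element subsets.
Any set of 6 elements is dependent, and removing any one element gives
an independent set of size 5, so it is a minimal dependent set.
Number of circuits = C(10,6) = 210.

210


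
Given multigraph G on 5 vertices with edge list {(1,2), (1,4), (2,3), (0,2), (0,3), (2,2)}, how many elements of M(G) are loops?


In a graphic matroid, a loop is a self-loop edge (u,u) with rank 0.
Examining all 6 edges for self-loops...
Self-loops found: (2,2)
Number of loops = 1.

1


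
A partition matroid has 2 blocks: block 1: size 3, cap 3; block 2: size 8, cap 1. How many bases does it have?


A basis picks exactly ci elements from block i.
Number of bases = product of C(|Si|, ci).
= C(3,3) * C(8,1)
= 1 * 8
= 8.

8


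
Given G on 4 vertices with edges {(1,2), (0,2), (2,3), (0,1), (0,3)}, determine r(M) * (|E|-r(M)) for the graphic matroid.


r(M) = |V| - c = 4 - 1 = 3.
nullity = |E| - r(M) = 5 - 3 = 2.
Product = 3 * 2 = 6.

6


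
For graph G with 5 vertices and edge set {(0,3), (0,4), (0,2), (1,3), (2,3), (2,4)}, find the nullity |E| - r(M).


Cycle rank (nullity) = |E| - r(M) = |E| - (|V| - c).
|E| = 6, |V| = 5, c = 1.
Nullity = 6 - (5 - 1) = 6 - 4 = 2.

2


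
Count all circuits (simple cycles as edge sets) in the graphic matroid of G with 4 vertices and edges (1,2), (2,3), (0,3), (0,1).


A circuit in a graphic matroid = edge set of a simple cycle.
G has 4 vertices and 4 edges.
Enumerating all minimal edge subsets forming cycles...
Total circuits found: 1.

1


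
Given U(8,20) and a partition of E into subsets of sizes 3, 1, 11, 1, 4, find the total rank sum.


r(Ai) = min(|Ai|, 8) for each part.
Sum = min(3,8) + min(1,8) + min(11,8) + min(1,8) + min(4,8)
    = 3 + 1 + 8 + 1 + 4
    = 17.

17


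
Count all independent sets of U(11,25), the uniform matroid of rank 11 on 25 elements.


Independent sets of U(11,25) are all subsets of size <= 11.
Count = (25 choose 0) + (25 choose 1) + (25 choose 2) + (25 choose 3) + (25 choose 4) + (25 choose 5) + (25 choose 6) + (25 choose 7) + (25 choose 8) + (25 choose 9) + (25 choose 10) + (25 choose 11)
     = 1 + 25 + 300 + 2300 + 12650 + 53130 + 177100 + 480700 + 1081575 + 2042975 + 3268760 + 4457400
     = 11576916.

11576916


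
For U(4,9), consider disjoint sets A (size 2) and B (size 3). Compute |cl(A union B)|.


|A union B| = 2 + 3 = 5 (disjoint).
In U(4,9), cl(S) = S if |S| < 4, else cl(S) = E.
Since 5 >= 4, cl(A union B) = E.
|cl(A union B)| = 9.

9


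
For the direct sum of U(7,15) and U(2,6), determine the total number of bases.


Bases of a direct sum M1 + M2: |B| = |B(M1)| * |B(M2)|.
|B(U(7,15))| = C(15,7) = 6435.
|B(U(2,6))| = C(6,2) = 15.
Total bases = 6435 * 15 = 96525.

96525


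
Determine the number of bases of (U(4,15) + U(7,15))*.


(M1+M2)* = M1* + M2*.
M1* = U(11,15), bases: C(15,11) = 1365.
M2* = U(8,15), bases: C(15,8) = 6435.
|B(M*)| = 1365 * 6435 = 8783775.

8783775


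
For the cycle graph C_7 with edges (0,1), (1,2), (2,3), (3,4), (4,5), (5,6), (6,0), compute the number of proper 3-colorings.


P(C_7, k) = (k-1)^7 + (-1)^7*(k-1).
P(3) = (2)^7 - 2
= 128 - 2 = 126.

126


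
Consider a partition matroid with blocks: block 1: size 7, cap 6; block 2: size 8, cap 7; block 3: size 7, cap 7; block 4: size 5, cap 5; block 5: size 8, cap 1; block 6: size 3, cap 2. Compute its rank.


Rank of a partition matroid = sum of min(|Si|, ci) for each block.
= min(7,6) + min(8,7) + min(7,7) + min(5,5) + min(8,1) + min(3,2)
= 6 + 7 + 7 + 5 + 1 + 2
= 28.

28


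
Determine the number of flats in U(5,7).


Flats of U(5,7): every subset of size < 5 is a flat, plus E itself.
Count = (7 choose 0) + (7 choose 1) + (7 choose 2) + (7 choose 3) + (7 choose 4) + 1
     = 1 + 7 + 21 + 35 + 35 + 1
     = 100.

100


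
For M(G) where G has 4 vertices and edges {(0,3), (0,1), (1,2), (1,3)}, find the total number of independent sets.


An independent set in a graphic matroid is an acyclic edge subset.
G has 4 vertices and 4 edges.
Enumerate all 2^4 = 16 subsets, checking for acyclicity.
Total independent sets = 14.

14


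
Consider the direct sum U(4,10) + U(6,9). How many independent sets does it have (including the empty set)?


For a direct sum, |I(M1+M2)| = |I(M1)| * |I(M2)|.
|I(U(4,10))| = sum C(10,k) for k=0..4 = 386.
|I(U(6,9))| = sum C(9,k) for k=0..6 = 466.
Total = 386 * 466 = 179876.

179876


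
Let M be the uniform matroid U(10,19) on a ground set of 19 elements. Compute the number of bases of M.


Bases of U(10,19) are all 10-element subsets of the 19-element ground set.
Number of bases = C(19,10).
C(19,10) = 19! / (10! * 9!) = 92378.

92378


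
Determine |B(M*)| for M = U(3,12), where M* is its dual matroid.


The dual of U(r,n) is U(n-r, n) = U(9,12).
Bases of U(9,12) are all (9)-element subsets.
|B(M*)| = (12 choose 9) = 220.

220


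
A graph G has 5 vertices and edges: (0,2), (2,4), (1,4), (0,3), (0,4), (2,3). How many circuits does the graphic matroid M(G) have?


A circuit in a graphic matroid = edge set of a simple cycle.
G has 5 vertices and 6 edges.
Enumerating all minimal edge subsets forming cycles...
Total circuits found: 3.

3


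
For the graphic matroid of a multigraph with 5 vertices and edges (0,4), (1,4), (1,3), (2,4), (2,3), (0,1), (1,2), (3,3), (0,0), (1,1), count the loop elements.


In a graphic matroid, a loop is a self-loop edge (u,u) with rank 0.
Examining all 10 edges for self-loops...
Self-loops found: (3,3), (0,0), (1,1)
Number of loops = 3.

3


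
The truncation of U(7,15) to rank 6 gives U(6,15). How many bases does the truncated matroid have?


Truncating U(7,15) to rank 6 gives U(6,15).
Bases of U(6,15) are all 6-element subsets of 15 elements.
Number of bases = C(15,6) = 5005.

5005


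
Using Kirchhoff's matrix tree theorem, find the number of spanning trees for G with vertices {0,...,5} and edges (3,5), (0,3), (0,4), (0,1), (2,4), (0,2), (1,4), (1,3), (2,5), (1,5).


By Kirchhoff's matrix tree theorem, the number of spanning trees equals
the determinant of any cofactor of the Laplacian matrix L.
G has 6 vertices and 10 edges.
Computing the (5 x 5) cofactor determinant gives 130.

130


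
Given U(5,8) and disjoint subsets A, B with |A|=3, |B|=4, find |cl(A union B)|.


|A union B| = 3 + 4 = 7 (disjoint).
In U(5,8), cl(S) = S if |S| < 5, else cl(S) = E.
Since 7 >= 5, cl(A union B) = E.
|cl(A union B)| = 8.

8


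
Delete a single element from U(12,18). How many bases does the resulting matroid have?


Deleting e from U(12,18) gives U(12,17) since n > r.
Bases of U(12,17) = C(17,12) = 17! / (12! * 5!) = 6188.

6188


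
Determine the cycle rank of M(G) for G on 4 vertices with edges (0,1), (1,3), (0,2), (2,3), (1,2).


Cycle rank (nullity) = |E| - r(M) = |E| - (|V| - c).
|E| = 5, |V| = 4, c = 1.
Nullity = 5 - (4 - 1) = 5 - 3 = 2.

2


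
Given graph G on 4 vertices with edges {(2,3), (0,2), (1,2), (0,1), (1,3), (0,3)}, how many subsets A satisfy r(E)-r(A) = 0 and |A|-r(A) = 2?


R(x,y) = sum over A in 2^E of x^(r(E)-r(A)) * y^(|A|-r(A)).
G has 4 vertices, 6 edges. r(E) = 3.
Enumerate all 2^6 = 64 subsets.
Count subsets with r(E)-r(A)=0 and |A|-r(A)=2: 6.

6


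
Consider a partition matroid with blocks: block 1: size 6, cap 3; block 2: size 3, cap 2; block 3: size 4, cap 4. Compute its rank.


Rank of a partition matroid = sum of min(|Si|, ci) for each block.
= min(6,3) + min(3,2) + min(4,4)
= 3 + 2 + 4
= 9.

9


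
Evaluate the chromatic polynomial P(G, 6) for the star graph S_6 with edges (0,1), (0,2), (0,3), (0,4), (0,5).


P(tree, k) = k * (k-1)^(5) for any tree on 6 vertices.
P(6) = 6 * 5^5 = 6 * 3125 = 18750.

18750


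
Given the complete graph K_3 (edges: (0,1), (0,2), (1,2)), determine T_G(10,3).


T(K_3; x,y) = x^2 + x + y.
T(10,3) = 100 + 10 + 3 = 113.

113


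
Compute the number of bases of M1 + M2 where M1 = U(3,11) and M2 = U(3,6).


Bases of a direct sum M1 + M2: |B| = |B(M1)| * |B(M2)|.
|B(U(3,11))| = C(11,3) = 165.
|B(U(3,6))| = C(6,3) = 20.
Total bases = 165 * 20 = 3300.

3300


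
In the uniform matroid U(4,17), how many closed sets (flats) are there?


Flats of U(4,17): every subset of size < 4 is a flat, plus E itself.
Count = (17 choose 0) + (17 choose 1) + (17 choose 2) + (17 choose 3) + 1
     = 1 + 17 + 136 + 680 + 1
     = 835.

835


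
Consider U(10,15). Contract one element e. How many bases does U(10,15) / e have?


Contracting e from U(10,15) gives U(9,14).
Bases of U(9,14) = C(14,9) = 14! / (9! * 5!) = 2002.

2002


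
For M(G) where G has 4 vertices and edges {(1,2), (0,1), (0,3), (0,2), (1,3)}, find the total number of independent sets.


An independent set in a graphic matroid is an acyclic edge subset.
G has 4 vertices and 5 edges.
Enumerate all 2^5 = 32 subsets, checking for acyclicity.
Total independent sets = 24.

24


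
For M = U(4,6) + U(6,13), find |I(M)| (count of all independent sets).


For a direct sum, |I(M1+M2)| = |I(M1)| * |I(M2)|.
|I(U(4,6))| = sum C(6,k) for k=0..4 = 57.
|I(U(6,13))| = sum C(13,k) for k=0..6 = 4096.
Total = 57 * 4096 = 233472.

233472


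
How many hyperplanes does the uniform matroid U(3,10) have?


Hyperplanes of U(3,10) are flats of rank 2.
In a uniform matroid, these are exactly the (2)-element subsets.
Count = (10 choose 2) = 45.

45


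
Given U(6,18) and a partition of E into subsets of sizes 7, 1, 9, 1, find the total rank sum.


r(Ai) = min(|Ai|, 6) for each part.
Sum = min(7,6) + min(1,6) + min(9,6) + min(1,6)
    = 6 + 1 + 6 + 1
    = 14.

14


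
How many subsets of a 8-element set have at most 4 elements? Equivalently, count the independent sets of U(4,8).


Independent sets of U(4,8) are all subsets of size <= 4.
Count = C(8,0) + C(8,1) + C(8,2) + C(8,3) + C(8,4)
     = 1 + 8 + 28 + 56 + 70
     = 163.

163


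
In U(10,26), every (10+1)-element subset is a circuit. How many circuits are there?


In U(10,26), circuits are the (11)-element subsets.
Any set of 11 elements is dependent, and removing any one element gives
an independent set of size 10, so it is a minimal dependent set.
Number of circuits = C(26,11) = 26! / (11! * 15!) = 7726160.

7726160


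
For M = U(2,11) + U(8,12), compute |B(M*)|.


(M1+M2)* = M1* + M2*.
M1* = U(9,11), bases: C(11,9) = 55.
M2* = U(4,12), bases: C(12,4) = 495.
|B(M*)| = 55 * 495 = 27225.

27225


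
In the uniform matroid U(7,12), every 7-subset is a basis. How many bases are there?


Bases of U(7,12) are all 7-element subsets of the 12-element ground set.
Number of bases = C(12,7).
C(12,7) = 12! / (7! * 5!) = 792.

792


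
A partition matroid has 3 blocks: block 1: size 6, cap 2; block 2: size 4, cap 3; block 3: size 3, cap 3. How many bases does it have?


A basis picks exactly ci elements from block i.
Number of bases = product of C(|Si|, ci).
= C(6,2) * C(4,3) * C(3,3)
= 15 * 4 * 1
= 60.

60


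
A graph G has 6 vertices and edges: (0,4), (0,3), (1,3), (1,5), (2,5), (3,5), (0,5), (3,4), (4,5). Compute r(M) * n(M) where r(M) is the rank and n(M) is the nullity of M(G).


r(M) = |V| - c = 6 - 1 = 5.
nullity = |E| - r(M) = 9 - 5 = 4.
Product = 5 * 4 = 20.

20


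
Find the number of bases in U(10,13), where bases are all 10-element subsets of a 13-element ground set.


Bases of U(10,13) are all 10-element subsets of the 13-element ground set.
Number of bases = C(13,10).
C(13,10) = 286.

286


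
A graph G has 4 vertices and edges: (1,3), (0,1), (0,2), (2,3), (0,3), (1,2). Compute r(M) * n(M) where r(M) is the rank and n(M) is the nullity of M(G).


r(M) = |V| - c = 4 - 1 = 3.
nullity = |E| - r(M) = 6 - 3 = 3.
Product = 3 * 3 = 9.

9


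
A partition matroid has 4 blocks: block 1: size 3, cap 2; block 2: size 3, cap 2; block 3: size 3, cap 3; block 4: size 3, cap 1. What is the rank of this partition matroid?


Rank of a partition matroid = sum of min(|Si|, ci) for each block.
= min(3,2) + min(3,2) + min(3,3) + min(3,1)
= 2 + 2 + 3 + 1
= 8.

8


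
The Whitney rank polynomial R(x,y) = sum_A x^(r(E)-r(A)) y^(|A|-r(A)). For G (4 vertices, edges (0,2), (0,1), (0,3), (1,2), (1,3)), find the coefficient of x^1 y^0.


R(x,y) = sum over A in 2^E of x^(r(E)-r(A)) * y^(|A|-r(A)).
G has 4 vertices, 5 edges. r(E) = 3.
Enumerate all 2^5 = 32 subsets.
Count subsets with r(E)-r(A)=1 and |A|-r(A)=0: 10.

10


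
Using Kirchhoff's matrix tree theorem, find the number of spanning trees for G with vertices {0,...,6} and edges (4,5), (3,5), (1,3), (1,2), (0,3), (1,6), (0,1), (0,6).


By Kirchhoff's matrix tree theorem, the number of spanning trees equals
the determinant of any cofactor of the Laplacian matrix L.
G has 7 vertices and 8 edges.
Computing the (6 x 6) cofactor determinant gives 8.

8


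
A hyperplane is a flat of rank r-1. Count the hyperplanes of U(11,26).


Hyperplanes of U(11,26) are flats of rank 10.
In a uniform matroid, these are exactly the (10)-element subsets.
Count = C(26,10) = 26! / (10! * 16!) = 5311735.

5311735


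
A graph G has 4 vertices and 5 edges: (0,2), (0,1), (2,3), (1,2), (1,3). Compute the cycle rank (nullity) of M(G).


Cycle rank (nullity) = |E| - r(M) = |E| - (|V| - c).
|E| = 5, |V| = 4, c = 1.
Nullity = 5 - (4 - 1) = 5 - 3 = 2.

2


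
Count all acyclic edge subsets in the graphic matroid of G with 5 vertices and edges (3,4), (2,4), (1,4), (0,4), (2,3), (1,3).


An independent set in a graphic matroid is an acyclic edge subset.
G has 5 vertices and 6 edges.
Enumerate all 2^6 = 64 subsets, checking for acyclicity.
Total independent sets = 48.

48


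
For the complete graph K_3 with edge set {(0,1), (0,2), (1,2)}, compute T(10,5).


T(K_3; x,y) = x^2 + x + y.
T(10,5) = 100 + 10 + 5 = 115.

115


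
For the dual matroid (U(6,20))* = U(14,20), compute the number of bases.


The dual of U(r,n) is U(n-r, n) = U(14,20).
Bases of U(14,20) are all (14)-element subsets.
|B(M*)| = C(20,14) = 38760.

38760


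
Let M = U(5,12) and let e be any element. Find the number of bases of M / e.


Contracting e from U(5,12) gives U(4,11).
Bases of U(4,11) = C(11,4) = (11 * 10 * 9 * 8) / (1 * 2 * 3 * 4) = 330.

330


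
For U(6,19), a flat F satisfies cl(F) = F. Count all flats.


Flats of U(6,19): every subset of size < 6 is a flat, plus E itself.
Count = (19 choose 0) + (19 choose 1) + (19 choose 2) + (19 choose 3) + (19 choose 4) + (19 choose 5) + 1
     = 1 + 19 + 171 + 969 + 3876 + 11628 + 1
     = 16665.

16665


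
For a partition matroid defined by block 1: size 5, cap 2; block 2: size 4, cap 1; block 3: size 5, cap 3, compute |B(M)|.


A basis picks exactly ci elements from block i.
Number of bases = product of C(|Si|, ci).
= C(5,2) * C(4,1) * C(5,3)
= 10 * 4 * 10
= 400.

400


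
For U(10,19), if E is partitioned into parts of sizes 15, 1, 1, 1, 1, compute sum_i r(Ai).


r(Ai) = min(|Ai|, 10) for each part.
Sum = min(15,10) + min(1,10) + min(1,10) + min(1,10) + min(1,10)
    = 10 + 1 + 1 + 1 + 1
    = 14.

14


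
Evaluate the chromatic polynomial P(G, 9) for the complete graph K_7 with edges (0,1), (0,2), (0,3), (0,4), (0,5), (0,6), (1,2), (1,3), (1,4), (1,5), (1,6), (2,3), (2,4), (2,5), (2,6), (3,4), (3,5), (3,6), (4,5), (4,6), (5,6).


P(K_7, k) = k(k-1)(k-2)...(k-6).
P(9) = (9) * (8) * (7) * (6) * (5) * (4) * (3) = 181440.

181440


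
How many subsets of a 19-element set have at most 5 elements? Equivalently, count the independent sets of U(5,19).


Independent sets of U(5,19) are all subsets of size <= 5.
Count = C(19,0) + C(19,1) + C(19,2) + C(19,3) + C(19,4) + C(19,5)
     = 1 + 19 + 171 + 969 + 3876 + 11628
     = 16664.

16664


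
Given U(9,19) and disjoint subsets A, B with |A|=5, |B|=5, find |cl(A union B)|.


|A union B| = 5 + 5 = 10 (disjoint).
In U(9,19), cl(S) = S if |S| < 9, else cl(S) = E.
Since 10 >= 9, cl(A union B) = E.
|cl(A union B)| = 19.

19


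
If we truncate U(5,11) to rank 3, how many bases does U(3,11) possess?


Truncating U(5,11) to rank 3 gives U(3,11).
Bases of U(3,11) are all 3-element subsets of 11 elements.
Number of bases = C(11,3) = (11 * 10 * 9) / (1 * 2 * 3) = 165.

165


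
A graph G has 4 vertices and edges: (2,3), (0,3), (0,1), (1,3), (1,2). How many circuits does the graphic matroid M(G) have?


A circuit in a graphic matroid = edge set of a simple cycle.
G has 4 vertices and 5 edges.
Enumerating all minimal edge subsets forming cycles...
Total circuits found: 3.

3
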